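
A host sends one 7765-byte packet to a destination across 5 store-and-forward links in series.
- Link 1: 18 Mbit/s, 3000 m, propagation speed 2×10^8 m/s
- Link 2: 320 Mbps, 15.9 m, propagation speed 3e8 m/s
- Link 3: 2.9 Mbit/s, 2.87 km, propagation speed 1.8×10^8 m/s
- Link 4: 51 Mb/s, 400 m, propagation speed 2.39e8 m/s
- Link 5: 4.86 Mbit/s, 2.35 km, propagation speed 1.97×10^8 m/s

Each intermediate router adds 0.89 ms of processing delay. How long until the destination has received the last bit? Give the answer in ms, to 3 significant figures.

L = 7765 × 8 = 62120 bits.
Transmission delays (L/R per hop): 3.45111, 0.194125, 21.4207, 1.21804, 12.7819 ms; sum = 39.0659 ms.
Propagation delays (d/s per hop): 0.015, 5.3e-05, 0.0159444, 0.00167364, 0.0119289 ms; sum = 0.0446 ms.
Processing at 4 router(s): 4 × 0.89 ms = 3.56 ms.
End-to-end = 42.7 ms.

42.7 ms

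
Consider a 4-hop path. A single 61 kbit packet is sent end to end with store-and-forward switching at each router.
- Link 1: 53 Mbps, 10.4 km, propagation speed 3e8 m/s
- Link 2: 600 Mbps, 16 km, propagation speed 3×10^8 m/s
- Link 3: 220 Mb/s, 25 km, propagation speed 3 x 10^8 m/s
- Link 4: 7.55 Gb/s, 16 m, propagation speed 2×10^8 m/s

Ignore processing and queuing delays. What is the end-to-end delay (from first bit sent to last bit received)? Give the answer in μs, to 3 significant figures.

1710 μs

L = 61000 bits.
Transmission delays (L/R per hop): 1150.94, 101.667, 277.273, 8.07947 μs; sum = 1537.96 μs.
Propagation delays (d/s per hop): 34.6667, 53.3333, 83.3333, 0.08 μs; sum = 171.413 μs.
End-to-end = 1710 μs.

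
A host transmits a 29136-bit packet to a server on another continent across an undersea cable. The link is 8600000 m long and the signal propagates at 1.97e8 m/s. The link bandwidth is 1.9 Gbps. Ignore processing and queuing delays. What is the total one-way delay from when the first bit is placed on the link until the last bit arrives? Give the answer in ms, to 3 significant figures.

43.7 ms

Transmission delay = L/R = 29136 / 1900000000 = 0.0153347 ms.
Propagation delay = d/s = 8600000 m / 197000000 m/s = 43.6548 ms.
Total = 43.7 ms.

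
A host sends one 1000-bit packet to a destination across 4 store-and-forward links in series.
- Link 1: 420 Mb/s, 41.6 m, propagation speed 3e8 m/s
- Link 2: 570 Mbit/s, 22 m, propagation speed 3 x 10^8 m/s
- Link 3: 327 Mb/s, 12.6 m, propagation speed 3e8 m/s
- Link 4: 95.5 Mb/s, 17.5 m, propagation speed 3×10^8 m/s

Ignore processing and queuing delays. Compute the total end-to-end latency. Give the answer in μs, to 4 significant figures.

17.98 μs

Transmission delays (L/R per hop): 2.38095, 1.75439, 3.0581, 10.4712 μs; sum = 17.6646 μs.
Propagation delays (d/s per hop): 0.138667, 0.0733333, 0.042, 0.0583333 μs; sum = 0.312333 μs.
End-to-end = 17.98 μs.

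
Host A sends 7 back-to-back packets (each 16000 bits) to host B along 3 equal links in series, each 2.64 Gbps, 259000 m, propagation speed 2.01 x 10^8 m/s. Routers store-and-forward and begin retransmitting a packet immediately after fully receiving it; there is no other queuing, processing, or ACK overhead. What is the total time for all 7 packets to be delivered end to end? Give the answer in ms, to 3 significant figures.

Per-hop transmission t_tx = L/R = 16000/2640000000 = 0.00606061 ms.
Per-hop propagation t_prop = 259000/2.01e+08 = 1.28856 ms.
Pipeline fill: first packet needs 3·t_tx to clear all hops; remaining 6 packets each add one t_tx.
Total = (3+7-1)·t_tx + 3·t_prop = 9·0.00606061 + 3·1.28856 = 3.92 ms.

3.92 ms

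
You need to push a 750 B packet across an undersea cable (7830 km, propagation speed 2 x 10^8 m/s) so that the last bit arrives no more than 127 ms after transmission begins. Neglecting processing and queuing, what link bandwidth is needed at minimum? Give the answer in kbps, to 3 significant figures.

L = 6000 bits.
Propagation delay = 7830000 / 200000000 = 39.15 ms.
Transmission budget = 127 − 39.15 = 87.85 ms.
R ≥ L / t_tx = 6000 bits / 0.08785 s = 68.3 kbps.

68.3 kbps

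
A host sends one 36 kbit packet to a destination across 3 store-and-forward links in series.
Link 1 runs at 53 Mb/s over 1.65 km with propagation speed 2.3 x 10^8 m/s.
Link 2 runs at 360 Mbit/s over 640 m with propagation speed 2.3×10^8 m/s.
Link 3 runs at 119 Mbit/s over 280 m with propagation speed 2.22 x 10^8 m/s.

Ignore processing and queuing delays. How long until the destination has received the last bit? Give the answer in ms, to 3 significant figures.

L = 36000 bits.
Transmission delays (L/R per hop): 0.679245, 0.1, 0.302521 ms; sum = 1.08177 ms.
Propagation delays (d/s per hop): 0.00717391, 0.00278261, 0.00126126 ms; sum = 0.0112178 ms.
End-to-end = 1.09 ms.

1.09 ms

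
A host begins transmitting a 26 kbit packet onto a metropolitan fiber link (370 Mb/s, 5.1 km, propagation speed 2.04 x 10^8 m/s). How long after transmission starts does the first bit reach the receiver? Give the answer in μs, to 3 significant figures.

First bit experiences only propagation delay: d/s = 5100/204000000 = 25.0 μs.

25.0 μs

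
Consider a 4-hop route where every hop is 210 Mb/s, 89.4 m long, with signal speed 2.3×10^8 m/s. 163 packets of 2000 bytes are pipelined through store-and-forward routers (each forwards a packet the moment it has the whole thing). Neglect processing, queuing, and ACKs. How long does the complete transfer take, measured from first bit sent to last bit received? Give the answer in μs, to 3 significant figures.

Per-hop transmission t_tx = L/R = 16000/210000000 = 76.1905 μs.
Per-hop propagation t_prop = 89.4/2.3e+08 = 0.388696 μs.
Pipeline fill: first packet needs 4·t_tx to clear all hops; remaining 162 packets each add one t_tx.
Total = (4+163-1)·t_tx + 4·t_prop = 166·76.1905 + 4·0.388696 = 12600 μs.

12600 μs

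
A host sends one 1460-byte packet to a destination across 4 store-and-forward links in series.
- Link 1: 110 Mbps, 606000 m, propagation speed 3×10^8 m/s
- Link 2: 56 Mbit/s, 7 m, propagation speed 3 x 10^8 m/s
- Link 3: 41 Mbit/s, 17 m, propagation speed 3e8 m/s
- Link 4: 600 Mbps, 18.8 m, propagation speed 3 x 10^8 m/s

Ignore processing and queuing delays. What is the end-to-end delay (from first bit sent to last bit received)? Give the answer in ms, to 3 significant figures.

2.64 ms

L = 1460 × 8 = 11680 bits.
Transmission delays (L/R per hop): 0.106182, 0.208571, 0.284878, 0.0194667 ms; sum = 0.619098 ms.
Propagation delays (d/s per hop): 2.02, 2.33333e-05, 5.66667e-05, 6.26667e-05 ms; sum = 2.02014 ms.
End-to-end = 2.64 ms.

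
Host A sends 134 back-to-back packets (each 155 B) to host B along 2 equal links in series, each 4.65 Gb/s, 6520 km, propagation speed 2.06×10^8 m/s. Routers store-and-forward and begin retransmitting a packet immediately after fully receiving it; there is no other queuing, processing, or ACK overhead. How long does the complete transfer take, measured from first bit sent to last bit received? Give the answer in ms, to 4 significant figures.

Per-hop transmission t_tx = L/R = 1240/4650000000 = 0.000266667 ms.
Per-hop propagation t_prop = 6520000/206000000 = 31.6505 ms.
Pipeline fill: first packet needs 2·t_tx to clear all hops; remaining 133 packets each add one t_tx.
Total = (2+134-1)·t_tx + 2·t_prop = 135·0.000266667 + 2·31.6505 = 63.34 ms.

63.34 ms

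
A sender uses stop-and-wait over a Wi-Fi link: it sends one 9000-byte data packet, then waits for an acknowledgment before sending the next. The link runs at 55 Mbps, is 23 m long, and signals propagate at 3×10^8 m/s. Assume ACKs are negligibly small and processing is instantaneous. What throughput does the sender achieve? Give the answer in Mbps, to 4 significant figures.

54.99 Mbps

t_tx = L/R = 72000/55000000 = 0.00130909 s.
t_prop = 23/300000000 = 7.66667e-08 s; RTT = 1.53333e-07 s.
Cycle = t_tx + RTT = 0.00130924 s.
Throughput = L / cycle = 72000 / 0.00130924 = 54.99 Mbps.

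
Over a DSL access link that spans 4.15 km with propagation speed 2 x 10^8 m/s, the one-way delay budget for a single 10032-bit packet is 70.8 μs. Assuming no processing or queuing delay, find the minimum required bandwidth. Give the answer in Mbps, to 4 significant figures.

200.4 Mbps

Propagation delay = 4150 / 200000000 = 20.75 μs.
Transmission budget = 70.8 − 20.75 = 50.05 μs.
R ≥ L / t_tx = 10032 bits / 5.005e-05 s = 200.4 Mbps.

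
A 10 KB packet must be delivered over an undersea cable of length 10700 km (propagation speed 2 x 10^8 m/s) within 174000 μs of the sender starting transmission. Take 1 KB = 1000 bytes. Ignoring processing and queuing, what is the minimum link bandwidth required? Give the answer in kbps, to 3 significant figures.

664 kbps

L = 80000 bits.
Propagation delay = 10700000 / 200000000 = 53500 μs.
Transmission budget = 174000 − 53500 = 120500 μs.
R ≥ L / t_tx = 80000 bits / 0.1205 s = 664 kbps.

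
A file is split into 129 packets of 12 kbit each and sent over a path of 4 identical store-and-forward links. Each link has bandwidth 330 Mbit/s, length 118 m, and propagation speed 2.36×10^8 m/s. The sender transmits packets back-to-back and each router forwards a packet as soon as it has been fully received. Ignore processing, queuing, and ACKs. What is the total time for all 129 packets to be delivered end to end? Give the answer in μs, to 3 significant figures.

Per-hop transmission t_tx = L/R = 12000/330000000 = 36.3636 μs.
Per-hop propagation t_prop = 118/236000000 = 0.5 μs.
Pipeline fill: first packet needs 4·t_tx to clear all hops; remaining 128 packets each add one t_tx.
Total = (4+129-1)·t_tx + 4·t_prop = 132·36.3636 + 4·0.5 = 4800 μs.

4800 μs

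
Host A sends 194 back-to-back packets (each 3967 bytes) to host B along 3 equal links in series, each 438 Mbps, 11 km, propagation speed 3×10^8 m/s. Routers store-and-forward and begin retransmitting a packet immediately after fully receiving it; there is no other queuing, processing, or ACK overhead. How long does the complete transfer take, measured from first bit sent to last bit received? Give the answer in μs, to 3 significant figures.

14300 μs

Per-hop transmission t_tx = L/R = 31736/438000000 = 72.4566 μs.
Per-hop propagation t_prop = 11000/300000000 = 36.6667 μs.
Pipeline fill: first packet needs 3·t_tx to clear all hops; remaining 193 packets each add one t_tx.
Total = (3+194-1)·t_tx + 3·t_prop = 196·72.4566 + 3·36.6667 = 14300 μs.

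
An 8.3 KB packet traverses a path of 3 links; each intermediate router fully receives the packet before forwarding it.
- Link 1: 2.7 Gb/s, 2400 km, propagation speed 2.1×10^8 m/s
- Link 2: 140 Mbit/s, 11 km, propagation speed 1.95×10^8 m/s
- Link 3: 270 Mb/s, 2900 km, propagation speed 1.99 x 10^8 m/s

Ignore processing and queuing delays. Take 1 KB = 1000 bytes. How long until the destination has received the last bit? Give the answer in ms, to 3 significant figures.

26.8 ms

L = 66400 bits.
Transmission delays (L/R per hop): 0.0245926, 0.474286, 0.245926 ms; sum = 0.744804 ms.
Propagation delays (d/s per hop): 11.4286, 0.0564103, 14.5729 ms; sum = 26.0578 ms.
End-to-end = 26.8 ms.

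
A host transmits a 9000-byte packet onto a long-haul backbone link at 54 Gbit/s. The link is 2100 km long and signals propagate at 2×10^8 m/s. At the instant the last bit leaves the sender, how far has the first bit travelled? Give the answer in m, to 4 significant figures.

t_tx = L/R = 72000/54000000000 = 1.33333e-06 s.
Distance = s × t_tx = 200000000 × 1.33333e-06 = 266.7 m.

266.7 m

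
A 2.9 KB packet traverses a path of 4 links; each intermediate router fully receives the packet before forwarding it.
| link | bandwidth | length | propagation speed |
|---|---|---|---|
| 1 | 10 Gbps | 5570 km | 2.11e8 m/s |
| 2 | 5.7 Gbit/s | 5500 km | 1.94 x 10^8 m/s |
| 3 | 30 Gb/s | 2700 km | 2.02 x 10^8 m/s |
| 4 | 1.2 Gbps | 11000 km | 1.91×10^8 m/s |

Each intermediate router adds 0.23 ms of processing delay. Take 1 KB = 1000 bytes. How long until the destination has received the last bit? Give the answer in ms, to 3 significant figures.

126 ms

L = 23200 bits.
Transmission delays (L/R per hop): 0.00232, 0.00407018, 0.000773333, 0.0193333 ms; sum = 0.0264968 ms.
Propagation delays (d/s per hop): 26.3981, 28.3505, 13.3663, 57.5916 ms; sum = 125.707 ms.
Processing at 3 router(s): 3 × 0.23 ms = 0.69 ms.
End-to-end = 126 ms.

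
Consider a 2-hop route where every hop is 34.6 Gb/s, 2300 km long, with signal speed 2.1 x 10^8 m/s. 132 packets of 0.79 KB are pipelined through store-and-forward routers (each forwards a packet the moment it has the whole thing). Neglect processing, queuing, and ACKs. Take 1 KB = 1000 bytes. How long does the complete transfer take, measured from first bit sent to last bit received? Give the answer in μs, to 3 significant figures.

21900 μs

Per-hop transmission t_tx = L/R = 6320/34600000000 = 0.182659 μs.
Per-hop propagation t_prop = 2300000/210000000 = 10952.4 μs.
Pipeline fill: first packet needs 2·t_tx to clear all hops; remaining 131 packets each add one t_tx.
Total = (2+132-1)·t_tx + 2·t_prop = 133·0.182659 + 2·10952.4 = 21900 μs.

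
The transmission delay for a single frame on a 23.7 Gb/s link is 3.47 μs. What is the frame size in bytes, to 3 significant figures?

10300 bytes

L = R × t_tx = 23700000000 b/s × 3.47e-06 s = 82239 bits.
In bytes: 82239 / 8 = 10300 bytes.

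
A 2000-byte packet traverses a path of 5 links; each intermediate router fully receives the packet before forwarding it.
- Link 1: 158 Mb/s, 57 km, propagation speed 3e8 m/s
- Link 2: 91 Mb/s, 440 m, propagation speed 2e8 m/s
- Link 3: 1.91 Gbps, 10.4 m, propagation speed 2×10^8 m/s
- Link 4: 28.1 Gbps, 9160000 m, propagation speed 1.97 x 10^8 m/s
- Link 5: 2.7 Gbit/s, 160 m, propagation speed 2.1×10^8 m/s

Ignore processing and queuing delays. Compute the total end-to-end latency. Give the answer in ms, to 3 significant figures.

47.0 ms

L = 2000 × 8 = 16000 bits.
Transmission delays (L/R per hop): 0.101266, 0.175824, 0.00837696, 0.000569395, 0.00592593 ms; sum = 0.291962 ms.
Propagation delays (d/s per hop): 0.19, 0.0022, 5.2e-05, 46.4975, 0.000761905 ms; sum = 46.6905 ms.
End-to-end = 47.0 ms.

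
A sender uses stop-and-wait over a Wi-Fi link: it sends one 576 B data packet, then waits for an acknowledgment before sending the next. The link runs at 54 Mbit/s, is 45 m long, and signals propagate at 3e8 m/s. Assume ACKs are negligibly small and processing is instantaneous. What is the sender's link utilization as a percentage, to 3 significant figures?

99.6 %

t_tx = L/R = 4608/54000000 = 8.53333e-05 s.
t_prop = 45/300000000 = 1.5e-07 s; RTT = 3e-07 s.
Cycle = t_tx + RTT = 8.56333e-05 s.
Utilization = t_tx / cycle = 8.53333e-05/8.56333e-05 = 99.6 %.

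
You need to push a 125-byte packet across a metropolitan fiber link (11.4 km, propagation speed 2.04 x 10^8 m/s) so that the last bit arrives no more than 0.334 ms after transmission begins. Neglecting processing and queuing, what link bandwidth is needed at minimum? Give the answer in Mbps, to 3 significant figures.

3.60 Mbps

L = 1000 bits.
Propagation delay = 11400 / 204000000 = 0.0558824 ms.
Transmission budget = 0.334 − 0.0558824 = 0.278118 ms.
R ≥ L / t_tx = 1000 bits / 0.000278118 s = 3.60 Mbps.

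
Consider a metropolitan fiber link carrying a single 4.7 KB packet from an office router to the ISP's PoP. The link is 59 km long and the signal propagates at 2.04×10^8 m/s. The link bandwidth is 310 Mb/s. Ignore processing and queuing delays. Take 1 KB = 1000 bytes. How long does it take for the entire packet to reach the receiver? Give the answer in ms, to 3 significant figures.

0.411 ms

L = 37600 bits.
Transmission delay = L/R = 37600 / 310000000 = 0.12129 ms.
Propagation delay = d/s = 59000 m / 204000000 m/s = 0.289216 ms.
Total = 0.411 ms.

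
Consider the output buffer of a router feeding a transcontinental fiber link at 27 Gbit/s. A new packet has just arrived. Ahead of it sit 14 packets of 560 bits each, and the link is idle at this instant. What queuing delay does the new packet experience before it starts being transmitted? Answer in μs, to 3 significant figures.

Each queued packet: L/R = 560/27000000000 = 0.0207407 μs.
14 queued → 0.29037 μs.
Queuing delay = 0.290 μs.

0.290 μs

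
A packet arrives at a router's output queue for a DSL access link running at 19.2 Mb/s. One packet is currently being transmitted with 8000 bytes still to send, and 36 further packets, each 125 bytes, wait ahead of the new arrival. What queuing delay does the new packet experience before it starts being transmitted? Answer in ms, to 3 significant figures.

5.21 ms

Each queued packet: L/R = 1000/19200000 = 0.0520833 ms.
36 queued → 1.875 ms.
Plus remaining 64000 bits of current packet: 3.33333 ms.
Queuing delay = 5.21 ms.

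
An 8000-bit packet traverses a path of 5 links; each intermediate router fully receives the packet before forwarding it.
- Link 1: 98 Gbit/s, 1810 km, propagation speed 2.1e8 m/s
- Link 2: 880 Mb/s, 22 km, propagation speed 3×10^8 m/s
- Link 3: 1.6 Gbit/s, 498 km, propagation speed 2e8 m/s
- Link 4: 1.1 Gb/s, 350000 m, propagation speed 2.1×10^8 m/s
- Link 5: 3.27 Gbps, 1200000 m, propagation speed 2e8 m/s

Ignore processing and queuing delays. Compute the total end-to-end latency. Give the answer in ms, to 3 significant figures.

Transmission delays (L/R per hop): 8.16327e-05, 0.00909091, 0.005, 0.00727273, 0.00244648 ms; sum = 0.0238918 ms.
Propagation delays (d/s per hop): 8.61905, 0.0733333, 2.49, 1.66667, 6 ms; sum = 18.849 ms.
End-to-end = 18.9 ms.

18.9 ms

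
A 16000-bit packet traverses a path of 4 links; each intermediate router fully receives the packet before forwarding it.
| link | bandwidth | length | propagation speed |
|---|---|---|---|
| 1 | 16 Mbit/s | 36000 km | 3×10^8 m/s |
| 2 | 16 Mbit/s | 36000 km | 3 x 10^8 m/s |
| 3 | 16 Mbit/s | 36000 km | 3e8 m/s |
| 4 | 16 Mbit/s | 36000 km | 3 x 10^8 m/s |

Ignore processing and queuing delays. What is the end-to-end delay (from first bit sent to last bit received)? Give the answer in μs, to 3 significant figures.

484000 μs

Transmission delay per hop = L/R = 16000/16000000 = 1000 μs; 4 hops → 4000 μs.
Propagation delays (d/s per hop): 120000, 120000, 120000, 120000 μs; sum = 480000 μs.
End-to-end = 484000 μs.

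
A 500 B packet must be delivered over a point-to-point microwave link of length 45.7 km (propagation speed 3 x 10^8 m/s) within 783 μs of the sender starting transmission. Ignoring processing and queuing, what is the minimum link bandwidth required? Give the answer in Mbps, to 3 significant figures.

6.34 Mbps

L = 4000 bits.
Propagation delay = 45700 / 300000000 = 152.333 μs.
Transmission budget = 783 − 152.333 = 630.667 μs.
R ≥ L / t_tx = 4000 bits / 0.000630667 s = 6.34 Mbps.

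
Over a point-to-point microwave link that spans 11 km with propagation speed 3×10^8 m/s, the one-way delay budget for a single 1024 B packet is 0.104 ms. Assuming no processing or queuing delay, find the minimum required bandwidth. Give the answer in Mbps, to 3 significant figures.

L = 8192 bits.
Propagation delay = 11000 / 300000000 = 0.0366667 ms.
Transmission budget = 0.104 − 0.0366667 = 0.0673333 ms.
R ≥ L / t_tx = 8192 bits / 6.73333e-05 s = 122 Mbps.

122 Mbps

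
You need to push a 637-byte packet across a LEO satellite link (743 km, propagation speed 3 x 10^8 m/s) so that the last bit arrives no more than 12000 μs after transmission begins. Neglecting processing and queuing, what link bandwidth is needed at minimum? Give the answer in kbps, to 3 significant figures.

535 kbps

L = 5096 bits.
Propagation delay = 743000 / 300000000 = 2476.67 μs.
Transmission budget = 12000 − 2476.67 = 9523.33 μs.
R ≥ L / t_tx = 5096 bits / 0.00952333 s = 535 kbps.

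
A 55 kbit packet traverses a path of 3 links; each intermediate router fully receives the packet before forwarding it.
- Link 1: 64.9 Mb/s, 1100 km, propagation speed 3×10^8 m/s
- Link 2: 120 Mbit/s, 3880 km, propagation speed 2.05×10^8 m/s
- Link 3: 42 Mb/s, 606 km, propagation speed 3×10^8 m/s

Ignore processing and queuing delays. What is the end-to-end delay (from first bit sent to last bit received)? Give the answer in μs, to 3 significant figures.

L = 55000 bits.
Transmission delays (L/R per hop): 847.458, 458.333, 1309.52 μs; sum = 2615.31 μs.
Propagation delays (d/s per hop): 3666.67, 18926.8, 2020 μs; sum = 24613.5 μs.
End-to-end = 27200 μs.

27200 μs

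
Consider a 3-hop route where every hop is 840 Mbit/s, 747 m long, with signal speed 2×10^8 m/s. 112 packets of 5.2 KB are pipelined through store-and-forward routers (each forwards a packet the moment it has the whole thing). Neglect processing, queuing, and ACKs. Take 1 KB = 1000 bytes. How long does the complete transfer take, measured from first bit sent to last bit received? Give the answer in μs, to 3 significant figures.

5660 μs

Per-hop transmission t_tx = L/R = 41600/840000000 = 49.5238 μs.
Per-hop propagation t_prop = 747/200000000 = 3.735 μs.
Pipeline fill: first packet needs 3·t_tx to clear all hops; remaining 111 packets each add one t_tx.
Total = (3+112-1)·t_tx + 3·t_prop = 114·49.5238 + 3·3.735 = 5660 μs.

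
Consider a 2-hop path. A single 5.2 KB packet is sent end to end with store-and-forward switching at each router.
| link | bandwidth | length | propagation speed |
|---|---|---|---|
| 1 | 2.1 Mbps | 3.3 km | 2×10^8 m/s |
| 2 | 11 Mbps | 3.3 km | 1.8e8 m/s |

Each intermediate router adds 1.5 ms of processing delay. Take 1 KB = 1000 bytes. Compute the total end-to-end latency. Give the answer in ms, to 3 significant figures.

25.1 ms

L = 41600 bits.
Transmission delays (L/R per hop): 19.8095, 3.78182 ms; sum = 23.5913 ms.
Propagation delays (d/s per hop): 0.0165, 0.0183333 ms; sum = 0.0348333 ms.
Processing at 1 router(s): 1 × 1.5 ms = 1.5 ms.
End-to-end = 25.1 ms.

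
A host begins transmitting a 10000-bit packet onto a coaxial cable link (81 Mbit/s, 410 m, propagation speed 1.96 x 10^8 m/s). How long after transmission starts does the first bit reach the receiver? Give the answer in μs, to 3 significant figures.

2.09 μs

First bit experiences only propagation delay: d/s = 410/196000000 = 2.09 μs.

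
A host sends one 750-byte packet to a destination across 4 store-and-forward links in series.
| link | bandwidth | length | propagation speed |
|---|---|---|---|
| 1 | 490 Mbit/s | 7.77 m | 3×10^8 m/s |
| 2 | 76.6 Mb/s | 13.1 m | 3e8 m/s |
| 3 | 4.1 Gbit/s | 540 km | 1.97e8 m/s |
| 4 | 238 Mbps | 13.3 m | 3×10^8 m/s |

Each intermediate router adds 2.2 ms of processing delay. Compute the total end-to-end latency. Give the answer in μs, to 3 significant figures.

L = 750 × 8 = 6000 bits.
Transmission delays (L/R per hop): 12.2449, 78.329, 1.46341, 25.2101 μs; sum = 117.247 μs.
Propagation delays (d/s per hop): 0.0259, 0.0436667, 2741.12, 0.0443333 μs; sum = 2741.23 μs.
Processing at 3 router(s): 3 × 2.2 ms = 6600 μs.
End-to-end = 9460 μs.

9460 μs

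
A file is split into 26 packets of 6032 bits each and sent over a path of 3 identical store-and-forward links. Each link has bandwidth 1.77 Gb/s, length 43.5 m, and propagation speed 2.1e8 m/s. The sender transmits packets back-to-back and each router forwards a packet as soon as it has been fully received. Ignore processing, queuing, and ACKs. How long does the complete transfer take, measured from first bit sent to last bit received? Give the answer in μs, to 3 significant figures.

Per-hop transmission t_tx = L/R = 6032/1770000000 = 3.40791 μs.
Per-hop propagation t_prop = 43.5/210000000 = 0.207143 μs.
Pipeline fill: first packet needs 3·t_tx to clear all hops; remaining 25 packets each add one t_tx.
Total = (3+26-1)·t_tx + 3·t_prop = 28·3.40791 + 3·0.207143 = 96.0 μs.

96.0 μs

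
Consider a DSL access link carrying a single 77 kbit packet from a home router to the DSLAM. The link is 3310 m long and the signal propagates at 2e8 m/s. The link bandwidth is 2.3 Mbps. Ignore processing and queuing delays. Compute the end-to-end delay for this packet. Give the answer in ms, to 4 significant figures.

33.49 ms

L = 77000 bits.
Transmission delay = L/R = 77000 / 2300000 = 33.4783 ms.
Propagation delay = d/s = 3310 m / 200000000 m/s = 0.01655 ms.
Total = 33.49 ms.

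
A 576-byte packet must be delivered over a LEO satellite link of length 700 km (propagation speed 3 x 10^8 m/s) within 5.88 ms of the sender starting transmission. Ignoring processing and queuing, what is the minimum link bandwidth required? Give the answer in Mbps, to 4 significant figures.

1.299 Mbps

L = 4608 bits.
Propagation delay = 700000 / 300000000 = 2.33333 ms.
Transmission budget = 5.88 − 2.33333 = 3.54667 ms.
R ≥ L / t_tx = 4608 bits / 0.00354667 s = 1.299 Mbps.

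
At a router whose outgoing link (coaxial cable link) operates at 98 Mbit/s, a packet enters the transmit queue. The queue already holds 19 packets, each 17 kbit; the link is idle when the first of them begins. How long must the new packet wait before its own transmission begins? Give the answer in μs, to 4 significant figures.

Each queued packet: L/R = 17000/98000000 = 173.469 μs.
19 queued → 3295.92 μs.
Queuing delay = 3296 μs.

3296 μs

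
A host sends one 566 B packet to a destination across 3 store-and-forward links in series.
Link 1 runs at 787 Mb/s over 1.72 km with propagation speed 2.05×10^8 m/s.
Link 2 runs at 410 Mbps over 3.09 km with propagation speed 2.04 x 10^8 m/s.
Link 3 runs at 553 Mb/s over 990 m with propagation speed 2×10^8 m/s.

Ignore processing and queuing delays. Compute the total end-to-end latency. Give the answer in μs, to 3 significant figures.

53.5 μs

L = 566 × 8 = 4528 bits.
Transmission delays (L/R per hop): 5.75349, 11.0439, 8.18807 μs; sum = 24.9855 μs.
Propagation delays (d/s per hop): 8.39024, 15.1471, 4.95 μs; sum = 28.4873 μs.
End-to-end = 53.5 μs.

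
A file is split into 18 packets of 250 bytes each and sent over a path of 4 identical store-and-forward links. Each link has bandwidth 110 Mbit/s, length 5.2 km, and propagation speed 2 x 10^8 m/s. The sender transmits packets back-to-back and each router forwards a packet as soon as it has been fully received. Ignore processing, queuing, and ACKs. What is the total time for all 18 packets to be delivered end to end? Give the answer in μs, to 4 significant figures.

485.8 μs

Per-hop transmission t_tx = L/R = 2000/110000000 = 18.1818 μs.
Per-hop propagation t_prop = 5200/200000000 = 26 μs.
Pipeline fill: first packet needs 4·t_tx to clear all hops; remaining 17 packets each add one t_tx.
Total = (4+18-1)·t_tx + 4·t_prop = 21·18.1818 + 4·26 = 485.8 μs.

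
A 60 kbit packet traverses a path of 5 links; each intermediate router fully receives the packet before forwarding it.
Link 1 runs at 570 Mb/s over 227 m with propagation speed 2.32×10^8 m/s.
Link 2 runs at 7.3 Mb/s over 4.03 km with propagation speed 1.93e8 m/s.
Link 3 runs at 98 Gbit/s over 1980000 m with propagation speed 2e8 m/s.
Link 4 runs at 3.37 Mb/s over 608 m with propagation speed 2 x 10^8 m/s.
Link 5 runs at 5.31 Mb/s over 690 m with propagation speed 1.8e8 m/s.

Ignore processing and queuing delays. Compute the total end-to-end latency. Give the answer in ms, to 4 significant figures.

47.36 ms

L = 60000 bits.
Transmission delays (L/R per hop): 0.105263, 8.21918, 0.000612245, 17.8042, 11.2994 ms; sum = 37.4286 ms.
Propagation delays (d/s per hop): 0.000978448, 0.0208808, 9.9, 0.00304, 0.00383333 ms; sum = 9.92873 ms.
End-to-end = 47.36 ms.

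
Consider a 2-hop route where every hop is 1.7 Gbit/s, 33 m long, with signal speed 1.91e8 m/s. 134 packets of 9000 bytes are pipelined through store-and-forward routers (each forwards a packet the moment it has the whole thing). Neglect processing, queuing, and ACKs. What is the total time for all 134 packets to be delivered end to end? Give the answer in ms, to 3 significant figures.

5.72 ms

Per-hop transmission t_tx = L/R = 72000/1700000000 = 0.0423529 ms.
Per-hop propagation t_prop = 33/191000000 = 0.000172775 ms.
Pipeline fill: first packet needs 2·t_tx to clear all hops; remaining 133 packets each add one t_tx.
Total = (2+134-1)·t_tx + 2·t_prop = 135·0.0423529 + 2·0.000172775 = 5.72 ms.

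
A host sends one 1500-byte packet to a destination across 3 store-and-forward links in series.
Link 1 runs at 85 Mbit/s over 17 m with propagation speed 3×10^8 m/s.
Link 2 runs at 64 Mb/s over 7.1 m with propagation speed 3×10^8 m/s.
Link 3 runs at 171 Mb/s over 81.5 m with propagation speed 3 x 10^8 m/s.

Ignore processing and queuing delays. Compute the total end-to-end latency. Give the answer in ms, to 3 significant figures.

L = 1500 × 8 = 12000 bits.
Transmission delays (L/R per hop): 0.141176, 0.1875, 0.0701754 ms; sum = 0.398852 ms.
Propagation delays (d/s per hop): 5.66667e-05, 2.36667e-05, 0.000271667 ms; sum = 0.000352 ms.
End-to-end = 0.399 ms.

0.399 ms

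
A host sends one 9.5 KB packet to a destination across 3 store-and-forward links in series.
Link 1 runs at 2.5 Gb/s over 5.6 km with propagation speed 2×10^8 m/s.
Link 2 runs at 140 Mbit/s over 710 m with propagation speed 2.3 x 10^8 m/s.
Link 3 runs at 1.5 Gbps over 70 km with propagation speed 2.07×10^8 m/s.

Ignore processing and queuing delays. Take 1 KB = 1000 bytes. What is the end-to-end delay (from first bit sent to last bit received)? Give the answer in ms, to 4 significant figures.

0.9932 ms

L = 76000 bits.
Transmission delays (L/R per hop): 0.0304, 0.542857, 0.0506667 ms; sum = 0.623924 ms.
Propagation delays (d/s per hop): 0.028, 0.00308696, 0.338164 ms; sum = 0.369251 ms.
End-to-end = 0.9932 ms.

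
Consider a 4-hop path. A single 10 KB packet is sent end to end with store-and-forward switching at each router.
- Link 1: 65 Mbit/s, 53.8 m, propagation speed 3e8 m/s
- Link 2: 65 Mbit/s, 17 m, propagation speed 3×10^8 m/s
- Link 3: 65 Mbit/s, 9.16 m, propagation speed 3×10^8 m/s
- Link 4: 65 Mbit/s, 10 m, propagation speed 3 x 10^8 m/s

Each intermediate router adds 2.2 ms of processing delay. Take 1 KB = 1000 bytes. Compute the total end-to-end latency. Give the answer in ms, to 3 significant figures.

L = 80000 bits.
Transmission delay per hop = L/R = 80000/65000000 = 1.23077 ms; 4 hops → 4.92308 ms.
Propagation delays (d/s per hop): 0.000179333, 5.66667e-05, 3.05333e-05, 3.33333e-05 ms; sum = 0.000299867 ms.
Processing at 3 router(s): 3 × 2.2 ms = 6.6 ms.
End-to-end = 11.5 ms.

11.5 ms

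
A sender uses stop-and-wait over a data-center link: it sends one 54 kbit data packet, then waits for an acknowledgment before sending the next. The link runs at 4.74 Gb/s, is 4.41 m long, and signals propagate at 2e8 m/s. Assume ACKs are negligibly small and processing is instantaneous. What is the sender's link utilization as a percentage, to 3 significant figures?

99.6 %

t_tx = L/R = 54000/4740000000 = 1.13924e-05 s.
t_prop = 4.41/200000000 = 2.205e-08 s; RTT = 4.41e-08 s.
Cycle = t_tx + RTT = 1.14365e-05 s.
Utilization = t_tx / cycle = 1.13924e-05/1.14365e-05 = 99.6 %.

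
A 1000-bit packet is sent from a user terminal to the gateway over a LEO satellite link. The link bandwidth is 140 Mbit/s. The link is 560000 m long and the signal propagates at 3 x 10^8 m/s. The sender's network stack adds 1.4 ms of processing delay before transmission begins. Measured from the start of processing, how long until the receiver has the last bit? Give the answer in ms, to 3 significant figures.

3.27 ms

Transmission delay = L/R = 1000 / 140000000 = 0.00714286 ms.
Propagation delay = d/s = 560000 m / 300000000 m/s = 1.86667 ms.
Plus processing delay 1.4 ms = 1.4 ms.
Total = 3.27 ms.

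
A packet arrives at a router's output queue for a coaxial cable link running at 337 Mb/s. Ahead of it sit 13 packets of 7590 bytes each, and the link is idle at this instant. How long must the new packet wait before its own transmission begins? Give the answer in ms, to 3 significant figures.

2.34 ms

Each queued packet: L/R = 60720/337000000 = 0.180178 ms.
13 queued → 2.34231 ms.
Queuing delay = 2.34 ms.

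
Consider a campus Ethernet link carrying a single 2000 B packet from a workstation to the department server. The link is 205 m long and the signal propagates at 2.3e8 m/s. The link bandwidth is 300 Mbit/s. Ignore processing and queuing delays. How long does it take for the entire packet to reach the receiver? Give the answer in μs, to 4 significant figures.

L = 2000 × 8 = 16000 bits.
Transmission delay = L/R = 16000 / 300000000 = 53.3333 μs.
Propagation delay = d/s = 205 m / 2.3e+08 m/s = 0.891304 μs.
Total = 54.22 μs.

54.22 μs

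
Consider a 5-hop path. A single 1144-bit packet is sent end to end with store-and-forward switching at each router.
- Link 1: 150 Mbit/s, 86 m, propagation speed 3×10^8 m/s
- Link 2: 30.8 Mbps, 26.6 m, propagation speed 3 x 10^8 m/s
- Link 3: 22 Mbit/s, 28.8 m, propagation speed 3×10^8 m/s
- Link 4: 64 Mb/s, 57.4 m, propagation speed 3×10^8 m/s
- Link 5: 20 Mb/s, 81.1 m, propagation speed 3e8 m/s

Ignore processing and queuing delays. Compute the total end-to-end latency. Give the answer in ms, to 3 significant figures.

0.173 ms

Transmission delays (L/R per hop): 0.00762667, 0.0371429, 0.052, 0.017875, 0.0572 ms; sum = 0.171845 ms.
Propagation delays (d/s per hop): 0.000286667, 8.86667e-05, 9.6e-05, 0.000191333, 0.000270333 ms; sum = 0.000933 ms.
End-to-end = 0.173 ms.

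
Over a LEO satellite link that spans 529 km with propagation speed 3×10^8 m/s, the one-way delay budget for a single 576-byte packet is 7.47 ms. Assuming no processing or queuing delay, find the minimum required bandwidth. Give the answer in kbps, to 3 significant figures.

807 kbps

L = 4608 bits.
Propagation delay = 529000 / 300000000 = 1.76333 ms.
Transmission budget = 7.47 − 1.76333 = 5.70667 ms.
R ≥ L / t_tx = 4608 bits / 0.00570667 s = 807 kbps.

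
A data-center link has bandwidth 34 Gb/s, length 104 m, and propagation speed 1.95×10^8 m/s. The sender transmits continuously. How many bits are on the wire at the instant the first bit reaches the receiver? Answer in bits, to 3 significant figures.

Propagation delay = 104 / 195000000 = 5.33333e-07 s.
BDP = R × t_prop = 34000000000 × 5.33333e-07 = 18133.3 bits.

18100 bits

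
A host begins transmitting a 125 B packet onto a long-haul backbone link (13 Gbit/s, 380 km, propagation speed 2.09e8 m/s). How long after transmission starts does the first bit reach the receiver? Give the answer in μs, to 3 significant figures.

1820 μs

First bit experiences only propagation delay: d/s = 380000/209000000 = 1820 μs.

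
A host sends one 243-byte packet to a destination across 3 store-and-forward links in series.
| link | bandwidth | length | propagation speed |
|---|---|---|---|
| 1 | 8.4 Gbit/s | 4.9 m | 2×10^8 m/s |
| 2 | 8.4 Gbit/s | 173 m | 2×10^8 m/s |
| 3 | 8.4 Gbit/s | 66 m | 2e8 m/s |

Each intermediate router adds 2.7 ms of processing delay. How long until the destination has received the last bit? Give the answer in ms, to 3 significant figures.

5.40 ms

L = 243 × 8 = 1944 bits.
Transmission delay per hop = L/R = 1944/8400000000 = 0.000231429 ms; 3 hops → 0.000694286 ms.
Propagation delays (d/s per hop): 2.45e-05, 0.000865, 0.00033 ms; sum = 0.0012195 ms.
Processing at 2 router(s): 2 × 2.7 ms = 5.4 ms.
End-to-end = 5.40 ms.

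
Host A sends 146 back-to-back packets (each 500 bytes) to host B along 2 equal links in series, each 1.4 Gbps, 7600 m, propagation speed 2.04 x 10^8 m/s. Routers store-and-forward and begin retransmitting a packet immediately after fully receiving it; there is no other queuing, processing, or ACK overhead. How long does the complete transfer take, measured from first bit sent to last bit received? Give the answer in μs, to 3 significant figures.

Per-hop transmission t_tx = L/R = 4000/1400000000 = 2.85714 μs.
Per-hop propagation t_prop = 7600/204000000 = 37.2549 μs.
Pipeline fill: first packet needs 2·t_tx to clear all hops; remaining 145 packets each add one t_tx.
Total = (2+146-1)·t_tx + 2·t_prop = 147·2.85714 + 2·37.2549 = 495 μs.

495 μs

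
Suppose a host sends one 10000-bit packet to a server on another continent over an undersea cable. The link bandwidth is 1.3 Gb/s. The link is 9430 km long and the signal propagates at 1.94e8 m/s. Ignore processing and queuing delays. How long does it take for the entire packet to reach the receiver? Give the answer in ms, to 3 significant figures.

48.6 ms

Transmission delay = L/R = 10000 / 1300000000 = 0.00769231 ms.
Propagation delay = d/s = 9430000 m / 194000000 m/s = 48.6082 ms.
Total = 48.6 ms.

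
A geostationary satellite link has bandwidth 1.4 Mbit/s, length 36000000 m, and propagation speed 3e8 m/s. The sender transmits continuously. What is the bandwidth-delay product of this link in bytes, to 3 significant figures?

Propagation delay = 36000000 / 300000000 = 0.12 s.
BDP = R × t_prop = 1400000 × 0.12 = 168000 bits.
In bytes: 168000/8 = 21000 bytes.

21000 bytes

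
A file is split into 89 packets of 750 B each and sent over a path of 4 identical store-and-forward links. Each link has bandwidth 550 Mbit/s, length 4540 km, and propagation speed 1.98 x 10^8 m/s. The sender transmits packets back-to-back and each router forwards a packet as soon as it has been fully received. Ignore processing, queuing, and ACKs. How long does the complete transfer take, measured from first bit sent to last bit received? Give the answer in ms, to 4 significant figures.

Per-hop transmission t_tx = L/R = 6000/550000000 = 0.0109091 ms.
Per-hop propagation t_prop = 4540000/198000000 = 22.9293 ms.
Pipeline fill: first packet needs 4·t_tx to clear all hops; remaining 88 packets each add one t_tx.
Total = (4+89-1)·t_tx + 4·t_prop = 92·0.0109091 + 4·22.9293 = 92.72 ms.

92.72 ms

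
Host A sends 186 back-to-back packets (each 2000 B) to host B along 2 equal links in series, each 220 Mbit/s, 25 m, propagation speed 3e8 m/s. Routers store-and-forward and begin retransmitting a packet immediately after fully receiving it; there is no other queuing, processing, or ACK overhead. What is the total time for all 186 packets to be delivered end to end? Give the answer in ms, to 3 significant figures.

13.6 ms

Per-hop transmission t_tx = L/R = 16000/220000000 = 0.0727273 ms.
Per-hop propagation t_prop = 25/300000000 = 8.33333e-05 ms.
Pipeline fill: first packet needs 2·t_tx to clear all hops; remaining 185 packets each add one t_tx.
Total = (2+186-1)·t_tx + 2·t_prop = 187·0.0727273 + 2·8.33333e-05 = 13.6 ms.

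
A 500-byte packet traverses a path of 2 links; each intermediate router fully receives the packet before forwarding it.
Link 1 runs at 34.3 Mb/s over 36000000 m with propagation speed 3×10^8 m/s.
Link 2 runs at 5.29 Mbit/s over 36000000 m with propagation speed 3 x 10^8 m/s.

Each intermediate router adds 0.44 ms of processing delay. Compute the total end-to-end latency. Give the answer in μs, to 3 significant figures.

L = 500 × 8 = 4000 bits.
Transmission delays (L/R per hop): 116.618, 756.144 μs; sum = 872.762 μs.
Propagation delays (d/s per hop): 120000, 120000 μs; sum = 240000 μs.
Processing at 1 router(s): 1 × 0.44 ms = 440 μs.
End-to-end = 241000 μs.

241000 μs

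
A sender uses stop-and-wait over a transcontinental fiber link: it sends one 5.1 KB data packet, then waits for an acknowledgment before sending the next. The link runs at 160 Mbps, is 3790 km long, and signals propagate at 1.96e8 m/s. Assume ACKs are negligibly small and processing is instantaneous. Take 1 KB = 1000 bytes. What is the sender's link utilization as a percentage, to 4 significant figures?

t_tx = L/R = 40800/160000000 = 0.000255 s.
t_prop = 3790000/196000000 = 0.0193367 s; RTT = 0.0386735 s.
Cycle = t_tx + RTT = 0.0389285 s.
Utilization = t_tx / cycle = 0.000255/0.0389285 = 0.6550 %.

0.6550 %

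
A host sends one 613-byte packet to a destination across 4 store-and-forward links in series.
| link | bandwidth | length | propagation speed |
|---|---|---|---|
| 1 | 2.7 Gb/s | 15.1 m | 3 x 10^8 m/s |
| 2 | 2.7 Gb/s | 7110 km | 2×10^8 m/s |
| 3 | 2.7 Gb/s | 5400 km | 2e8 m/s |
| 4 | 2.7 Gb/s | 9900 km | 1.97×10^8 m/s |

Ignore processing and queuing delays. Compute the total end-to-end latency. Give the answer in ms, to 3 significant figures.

113 ms

L = 613 × 8 = 4904 bits.
Transmission delay per hop = L/R = 4904/2700000000 = 0.0018163 ms; 4 hops → 0.00726519 ms.
Propagation delays (d/s per hop): 5.03333e-05, 35.55, 27, 50.2538 ms; sum = 112.804 ms.
End-to-end = 113 ms.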